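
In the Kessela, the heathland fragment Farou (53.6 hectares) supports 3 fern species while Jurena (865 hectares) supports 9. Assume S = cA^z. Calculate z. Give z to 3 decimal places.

0.395

Taking logs: ln S = ln c + z ln A, so z = (ln S₂ − ln S₁)/(ln A₂ − ln A₁).
z = ln(9/3) / ln(865/53.6) = ln(3) / ln(16.14) = 1.0986 / 2.7812 = 0.3950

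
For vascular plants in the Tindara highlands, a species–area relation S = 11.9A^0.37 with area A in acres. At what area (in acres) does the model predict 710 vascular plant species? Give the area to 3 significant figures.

710 = 11.9 × A^0.37  ⇒  A^0.37 = 710/11.9 = 59.66
ln A = ln(59.66) / 0.37 = 4.0887 / 0.37 = 11.0506
A = e^11.0506 ≈ 62983 acres

63000 acres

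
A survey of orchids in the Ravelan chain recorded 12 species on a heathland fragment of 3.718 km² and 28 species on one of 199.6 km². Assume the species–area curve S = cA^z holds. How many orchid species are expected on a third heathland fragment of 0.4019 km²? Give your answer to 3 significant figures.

z = ln(28/12) / ln(199.6/3.718) = 0.8473 / 3.9831 = 0.2127
c = 12 / 3.718^0.2127 = 12 / 1.322 = 9.075
S₃ = 9.075 × 0.4019^0.2127 = 9.075 × 0.8237 ≈ 7.476

7.48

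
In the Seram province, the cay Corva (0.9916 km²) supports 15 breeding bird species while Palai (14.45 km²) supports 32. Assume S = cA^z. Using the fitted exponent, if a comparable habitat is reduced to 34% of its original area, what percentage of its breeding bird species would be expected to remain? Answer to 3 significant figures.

z = ln(32/15) / ln(14.45/0.9916) = 0.7577 / 2.6791 = 0.2828
S_new/S_old = (A_new/A_old)^z = 0.34^0.2828 = exp(0.2828 × -1.0788) = 0.7371

73.7%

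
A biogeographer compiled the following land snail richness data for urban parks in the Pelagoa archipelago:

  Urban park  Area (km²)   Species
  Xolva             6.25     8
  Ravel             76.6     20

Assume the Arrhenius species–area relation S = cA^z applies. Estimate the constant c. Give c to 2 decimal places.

z = ln(S₂/S₁) / ln(A₂/A₁) = ln(20/8) / ln(76.6/6.25) = 0.9163 / 2.5060 = 0.3656
c = S₁ / A₁^z = 8 / 6.25^0.3656 = 8 / 1.954 = 4.093

4.09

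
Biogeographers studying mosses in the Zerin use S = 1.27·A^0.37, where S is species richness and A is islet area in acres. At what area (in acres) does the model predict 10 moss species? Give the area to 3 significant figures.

10 = 1.27 × A^0.37  ⇒  A^0.37 = 10/1.27 = 7.874
ln A = ln(7.874) / 0.37 = 2.0636 / 0.37 = 5.5772
A = e^5.5772 ≈ 264.3 acres

264 acres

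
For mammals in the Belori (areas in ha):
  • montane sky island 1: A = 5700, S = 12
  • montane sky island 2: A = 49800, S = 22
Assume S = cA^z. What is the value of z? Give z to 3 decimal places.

Taking logs: ln S = ln c + z ln A, so z = (ln S₂ − ln S₁)/(ln A₂ − ln A₁).
z = ln(22/12) / ln(49800/5700) = ln(1.833) / ln(8.737) = 0.6061 / 2.1675 = 0.2796

0.280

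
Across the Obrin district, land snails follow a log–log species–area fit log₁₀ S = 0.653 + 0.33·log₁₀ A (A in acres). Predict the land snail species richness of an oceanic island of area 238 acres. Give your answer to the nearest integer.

S = 4.498 × 238^0.33 = 4.498 × 6.085 ≈ 27.37

27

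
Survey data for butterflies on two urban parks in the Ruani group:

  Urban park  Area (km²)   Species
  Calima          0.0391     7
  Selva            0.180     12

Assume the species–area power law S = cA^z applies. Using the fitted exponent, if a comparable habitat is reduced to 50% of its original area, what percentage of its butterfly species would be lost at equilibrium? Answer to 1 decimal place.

z = ln(12/7) / ln(0.18/0.0391) = 0.5390 / 1.5268 = 0.3530
S_new/S_old = (A_new/A_old)^z = 0.5^0.3530 = exp(0.3530 × -0.6931) = 0.7829
Fraction lost = 1 − 0.7829 = 0.2171

21.7%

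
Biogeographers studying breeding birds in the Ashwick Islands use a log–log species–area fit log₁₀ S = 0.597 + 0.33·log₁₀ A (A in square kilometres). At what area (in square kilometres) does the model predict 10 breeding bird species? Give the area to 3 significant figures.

16.6 square kilometres

10 = 3.954 × A^0.33  ⇒  A^0.33 = 10/3.954 = 2.529
ln A = ln(2.529) / 0.33 = 0.9279 / 0.33 = 2.8119
A = e^2.8119 ≈ 16.64 square kilometres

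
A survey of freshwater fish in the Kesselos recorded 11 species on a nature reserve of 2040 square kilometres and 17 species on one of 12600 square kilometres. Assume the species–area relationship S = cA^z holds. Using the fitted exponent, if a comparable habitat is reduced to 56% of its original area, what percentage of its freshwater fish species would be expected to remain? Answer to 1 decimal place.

87.1%

z = ln(17/11) / ln(12600/2040) = 0.4353 / 1.8207 = 0.2391
S_new/S_old = (A_new/A_old)^z = 0.56^0.2391 = exp(0.2391 × -0.5798) = 0.8706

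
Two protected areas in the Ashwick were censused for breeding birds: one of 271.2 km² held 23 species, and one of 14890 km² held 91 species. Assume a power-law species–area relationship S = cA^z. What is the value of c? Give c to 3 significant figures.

z = ln(S₂/S₁) / ln(A₂/A₁) = ln(91/23) / ln(14890/271.2) = 1.3754 / 4.0056 = 0.3434
c = S₁ / A₁^z = 23 / 271.2^0.3434 = 23 / 6.847 = 3.359

3.36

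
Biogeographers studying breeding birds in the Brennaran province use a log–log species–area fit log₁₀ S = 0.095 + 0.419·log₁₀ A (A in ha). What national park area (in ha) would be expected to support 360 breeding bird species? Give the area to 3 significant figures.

360 = 1.245 × A^0.419  ⇒  A^0.419 = 360/1.245 = 289.3
ln A = ln(289.3) / 0.419 = 5.6674 / 0.419 = 13.5259
A = e^13.5259 ≈ 748566 ha

749000 ha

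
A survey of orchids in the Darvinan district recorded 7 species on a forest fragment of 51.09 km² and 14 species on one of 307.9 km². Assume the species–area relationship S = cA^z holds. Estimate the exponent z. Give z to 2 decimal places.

Taking logs: ln S = ln c + z ln A, so z = (ln S₂ − ln S₁)/(ln A₂ − ln A₁).
z = ln(14/7) / ln(307.9/51.09) = ln(2) / ln(6.027) = 0.6931 / 1.7962 = 0.3859

0.39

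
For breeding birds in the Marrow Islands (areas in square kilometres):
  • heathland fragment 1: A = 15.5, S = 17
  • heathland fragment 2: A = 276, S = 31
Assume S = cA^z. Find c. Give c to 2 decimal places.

z = ln(S₂/S₁) / ln(A₂/A₁) = ln(31/17) / ln(276/15.5) = 0.6008 / 2.8796 = 0.2086
c = S₁ / A₁^z = 17 / 15.5^0.2086 = 17 / 1.772 = 9.596

9.60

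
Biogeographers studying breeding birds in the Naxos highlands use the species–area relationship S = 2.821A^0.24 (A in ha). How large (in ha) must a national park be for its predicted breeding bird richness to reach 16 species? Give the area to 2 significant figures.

1400 ha

16 = 2.821 × A^0.24  ⇒  A^0.24 = 16/2.821 = 5.672
ln A = ln(5.672) / 0.24 = 1.7355 / 0.24 = 7.2312
A = e^7.2312 ≈ 1382 ha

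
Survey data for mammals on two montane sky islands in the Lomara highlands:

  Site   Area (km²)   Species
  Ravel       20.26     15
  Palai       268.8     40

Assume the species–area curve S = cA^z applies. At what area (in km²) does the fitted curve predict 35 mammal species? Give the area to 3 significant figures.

189 km²

z = ln(40/15) / ln(268.8/20.26) = 0.9808 / 2.5853 = 0.3794
c = 15 / 20.26^0.3794 = 15 / 3.131 = 4.79
A = (35/4.79)^(1/0.3794) ⇒ ln A = ln(7.306)/0.3794 = 5.2420
A = e^5.2420 ≈ 189 km²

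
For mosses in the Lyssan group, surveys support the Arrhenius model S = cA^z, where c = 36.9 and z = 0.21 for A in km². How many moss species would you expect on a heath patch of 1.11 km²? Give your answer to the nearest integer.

S = 36.9 × 1.11^0.21 = 36.9 × 1.022 ≈ 37.72

38 species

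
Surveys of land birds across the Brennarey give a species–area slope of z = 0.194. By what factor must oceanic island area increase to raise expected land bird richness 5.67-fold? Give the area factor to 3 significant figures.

(A₂/A₁)^0.194 = 5.67, so A₂/A₁ = 5.67^(1/0.194) = 5.67^5.155
ln(A₂/A₁) = ln 5.67 / 0.194 = 1.7352 / 0.194 = 8.9443
A₂/A₁ = e^8.9443 ≈ 7664

7660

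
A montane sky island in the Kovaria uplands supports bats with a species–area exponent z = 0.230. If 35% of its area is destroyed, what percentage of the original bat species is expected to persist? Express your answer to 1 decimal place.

90.6%

S_new/S_old = (A_new/A_old)^z = 0.65^0.23
= exp(0.23 × ln 0.65) = exp(0.23 × -0.4308) = exp(-0.0991) ≈ 0.9057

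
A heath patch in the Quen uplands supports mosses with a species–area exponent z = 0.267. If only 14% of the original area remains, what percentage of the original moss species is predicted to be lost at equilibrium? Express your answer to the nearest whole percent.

S_new/S_old = (A_new/A_old)^z = 0.14^0.267
= exp(0.267 × ln 0.14) = exp(0.267 × -1.9661) = exp(-0.5250) ≈ 0.5916
Fraction lost = 1 − 0.5916 = 0.4084

41%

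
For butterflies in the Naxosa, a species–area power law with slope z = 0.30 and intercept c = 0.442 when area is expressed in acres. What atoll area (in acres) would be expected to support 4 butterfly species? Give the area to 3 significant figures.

1540 acres

4 = 0.442 × A^0.3  ⇒  A^0.3 = 4/0.442 = 9.05
ln A = ln(9.05) / 0.3 = 2.2027 / 0.3 = 7.3425
A = e^7.3425 ≈ 1545 acres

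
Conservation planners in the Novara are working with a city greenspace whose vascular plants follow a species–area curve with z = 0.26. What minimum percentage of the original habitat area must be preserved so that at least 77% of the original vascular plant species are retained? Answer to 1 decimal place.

36.6%

Need (A_new/A_old)^0.26 = 0.77, so A_new/A_old = 0.77^(1/0.26) = 0.77^3.846
ln(A_new/A_old) = ln 0.77 / 0.26 = -0.2614 / 0.26 = -1.0052
A_new/A_old = e^-1.0052 ≈ 0.366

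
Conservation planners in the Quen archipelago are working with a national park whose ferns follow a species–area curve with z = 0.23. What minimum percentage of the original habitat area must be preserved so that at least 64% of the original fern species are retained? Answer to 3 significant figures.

Need (A_new/A_old)^0.23 = 0.64, so A_new/A_old = 0.64^(1/0.23) = 0.64^4.348
ln(A_new/A_old) = ln 0.64 / 0.23 = -0.4463 / 0.23 = -1.9404
A_new/A_old = e^-1.9404 ≈ 0.1436

14.4%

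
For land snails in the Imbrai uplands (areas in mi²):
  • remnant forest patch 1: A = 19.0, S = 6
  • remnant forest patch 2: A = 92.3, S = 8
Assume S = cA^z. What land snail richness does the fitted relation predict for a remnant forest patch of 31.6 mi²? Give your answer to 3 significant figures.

z = ln(8/6) / ln(92.3/19) = 0.2877 / 1.5806 = 0.1820
c = 6 / 19^0.1820 = 6 / 1.709 = 3.511
S₃ = 3.511 × 31.6^0.1820 = 3.511 × 1.875 ≈ 6.582

6.58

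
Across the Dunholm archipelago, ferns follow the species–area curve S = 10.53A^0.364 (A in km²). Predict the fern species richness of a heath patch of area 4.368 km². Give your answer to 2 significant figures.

S = 10.53 × 4.368^0.364
ln S = ln 10.53 + 0.364 × ln 4.368 = 2.3542 + 0.364 × 1.4743 = 2.8909
S = e^2.8909 ≈ 18.01

18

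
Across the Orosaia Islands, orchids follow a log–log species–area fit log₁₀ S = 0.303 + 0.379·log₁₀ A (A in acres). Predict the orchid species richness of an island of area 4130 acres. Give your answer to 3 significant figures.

S = 2.009 × 4130^0.379
ln S = ln 2.009 + 0.379 × ln 4130 = 0.6977 + 0.379 × 8.3260 = 3.8532
S = e^3.8532 ≈ 47.15

47.1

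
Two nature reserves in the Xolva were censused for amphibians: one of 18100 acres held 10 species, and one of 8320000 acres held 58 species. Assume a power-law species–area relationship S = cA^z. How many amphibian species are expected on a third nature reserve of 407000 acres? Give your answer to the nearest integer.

z = ln(58/10) / ln(8320000/18100) = 1.7579 / 6.1305 = 0.2867
c = 10 / 18100^0.2867 = 10 / 16.63 = 0.6014
S₃ = 0.6014 × 407000^0.2867 = 0.6014 × 40.6 ≈ 24.41

24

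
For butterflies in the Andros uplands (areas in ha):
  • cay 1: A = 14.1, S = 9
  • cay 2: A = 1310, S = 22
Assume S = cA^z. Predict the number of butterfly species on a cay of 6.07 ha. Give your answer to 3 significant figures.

z = ln(22/9) / ln(1310/14.1) = 0.8938 / 4.5316 = 0.1972
c = 9 / 14.1^0.1972 = 9 / 1.685 = 5.34
S₃ = 5.34 × 6.07^0.1972 = 5.34 × 1.427 ≈ 7.622

7.62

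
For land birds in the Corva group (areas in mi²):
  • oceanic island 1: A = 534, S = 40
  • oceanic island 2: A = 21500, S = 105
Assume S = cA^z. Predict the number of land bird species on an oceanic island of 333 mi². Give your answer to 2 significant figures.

35

z = ln(105/40) / ln(21500/534) = 0.9651 / 3.6954 = 0.2612
c = 40 / 534^0.2612 = 40 / 5.156 = 7.758
S₃ = 7.758 × 333^0.2612 = 7.758 × 4.558 ≈ 35.36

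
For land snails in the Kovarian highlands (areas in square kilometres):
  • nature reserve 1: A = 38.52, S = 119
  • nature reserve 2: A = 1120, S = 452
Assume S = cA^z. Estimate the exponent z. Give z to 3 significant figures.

0.396

Taking logs: ln S = ln c + z ln A, so z = (ln S₂ − ln S₁)/(ln A₂ − ln A₁).
z = ln(452/119) / ln(1120/38.52) = ln(3.798) / ln(29.08) = 1.3346 / 3.3699 = 0.3960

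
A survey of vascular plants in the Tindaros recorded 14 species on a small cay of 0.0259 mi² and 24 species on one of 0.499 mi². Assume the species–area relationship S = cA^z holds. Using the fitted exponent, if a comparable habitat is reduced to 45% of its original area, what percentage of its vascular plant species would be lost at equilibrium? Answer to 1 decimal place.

13.5%

z = ln(24/14) / ln(0.499/0.0259) = 0.5390 / 2.9584 = 0.1822
S_new/S_old = (A_new/A_old)^z = 0.45^0.1822 = exp(0.1822 × -0.7985) = 0.8646
Fraction lost = 1 − 0.8646 = 0.1354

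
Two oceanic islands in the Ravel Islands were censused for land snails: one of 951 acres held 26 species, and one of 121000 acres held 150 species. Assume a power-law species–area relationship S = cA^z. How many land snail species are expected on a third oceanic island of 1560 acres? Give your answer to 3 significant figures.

31.1

z = ln(150/26) / ln(121000/951) = 1.7525 / 4.8460 = 0.3616
c = 26 / 951^0.3616 = 26 / 11.94 = 2.177
S₃ = 2.177 × 1560^0.3616 = 2.177 × 14.28 ≈ 31.1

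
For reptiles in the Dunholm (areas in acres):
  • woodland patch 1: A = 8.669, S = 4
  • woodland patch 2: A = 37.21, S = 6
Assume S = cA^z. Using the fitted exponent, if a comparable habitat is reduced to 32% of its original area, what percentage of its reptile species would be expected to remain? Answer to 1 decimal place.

72.8%

z = ln(6/4) / ln(37.21/8.669) = 0.4055 / 1.4568 = 0.2783
S_new/S_old = (A_new/A_old)^z = 0.32^0.2783 = exp(0.2783 × -1.1394) = 0.7282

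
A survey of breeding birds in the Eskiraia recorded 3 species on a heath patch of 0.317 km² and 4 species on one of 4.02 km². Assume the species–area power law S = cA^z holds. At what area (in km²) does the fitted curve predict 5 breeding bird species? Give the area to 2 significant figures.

29 km²

z = ln(4/3) / ln(4.02/0.317) = 0.2877 / 2.5401 = 0.1133
c = 3 / 0.317^0.1133 = 3 / 0.878 = 3.417
A = (5/3.417)^(1/0.1133) ⇒ ln A = ln(1.463)/0.1133 = 3.3616
A = e^3.3616 ≈ 28.83 km²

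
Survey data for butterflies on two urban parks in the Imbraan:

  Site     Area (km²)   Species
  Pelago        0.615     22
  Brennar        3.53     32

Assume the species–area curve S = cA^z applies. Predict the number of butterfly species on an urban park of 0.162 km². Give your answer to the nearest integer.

z = ln(32/22) / ln(3.53/0.615) = 0.3747 / 1.7474 = 0.2144
c = 22 / 0.615^0.2144 = 22 / 0.901 = 24.42
S₃ = 24.42 × 0.162^0.2144 = 24.42 × 0.6769 ≈ 16.53

17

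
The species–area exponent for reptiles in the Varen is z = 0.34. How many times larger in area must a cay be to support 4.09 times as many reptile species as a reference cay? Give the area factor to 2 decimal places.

(A₂/A₁)^0.34 = 4.09, so A₂/A₁ = 4.09^(1/0.34) = 4.09^2.941
ln(A₂/A₁) = ln 4.09 / 0.34 = 1.4085 / 0.34 = 4.1428
A₂/A₁ = e^4.1428 ≈ 62.98

62.98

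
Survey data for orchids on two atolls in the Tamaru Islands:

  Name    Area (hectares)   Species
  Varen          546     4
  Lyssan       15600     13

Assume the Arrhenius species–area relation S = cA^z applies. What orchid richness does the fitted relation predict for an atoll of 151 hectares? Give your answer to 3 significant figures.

2.55

z = ln(13/4) / ln(15600/546) = 1.1787 / 3.3524 = 0.3516
c = 4 / 546^0.3516 = 4 / 9.17 = 0.4362
S₃ = 0.4362 × 151^0.3516 = 0.4362 × 5.836 ≈ 2.546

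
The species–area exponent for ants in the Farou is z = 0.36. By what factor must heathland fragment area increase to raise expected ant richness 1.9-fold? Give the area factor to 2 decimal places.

5.95

(A₂/A₁)^0.36 = 1.9, so A₂/A₁ = 1.9^(1/0.36) = 1.9^2.778
ln(A₂/A₁) = ln 1.9 / 0.36 = 0.6419 / 0.36 = 1.7829
A₂/A₁ = e^1.7829 ≈ 5.947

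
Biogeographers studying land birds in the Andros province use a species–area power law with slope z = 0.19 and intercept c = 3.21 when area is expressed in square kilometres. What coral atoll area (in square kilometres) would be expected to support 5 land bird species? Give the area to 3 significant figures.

5 = 3.21 × A^0.19  ⇒  A^0.19 = 5/3.21 = 1.558
ln A = ln(1.558) / 0.19 = 0.4432 / 0.19 = 2.3325
A = e^2.3325 ≈ 10.3 square kilometres

10.3 square kilometres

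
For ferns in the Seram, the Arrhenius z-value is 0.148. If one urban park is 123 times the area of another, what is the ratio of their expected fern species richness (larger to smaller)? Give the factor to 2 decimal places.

S₂/S₁ = (A₂/A₁)^z = 123^0.148
ln(S₂/S₁) = 0.148 × ln 123 = 0.148 × 4.8122 = 0.7122
S₂/S₁ = e^0.7122 ≈ 2.038

2.04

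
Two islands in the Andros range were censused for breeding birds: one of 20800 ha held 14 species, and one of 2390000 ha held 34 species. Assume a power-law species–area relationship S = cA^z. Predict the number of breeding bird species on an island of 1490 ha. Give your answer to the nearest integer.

z = ln(34/14) / ln(2390000/20800) = 0.8873 / 4.7441 = 0.1870
c = 14 / 20800^0.1870 = 14 / 6.421 = 2.18
S₃ = 2.18 × 1490^0.1870 = 2.18 × 3.922 ≈ 8.551

9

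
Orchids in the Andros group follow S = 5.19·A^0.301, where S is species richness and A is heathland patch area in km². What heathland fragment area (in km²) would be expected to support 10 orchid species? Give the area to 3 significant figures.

10 = 5.19 × A^0.301  ⇒  A^0.301 = 10/5.19 = 1.927
ln A = ln(1.927) / 0.301 = 0.6559 / 0.301 = 2.1789
A = e^2.1789 ≈ 8.837 km²

8.84 km²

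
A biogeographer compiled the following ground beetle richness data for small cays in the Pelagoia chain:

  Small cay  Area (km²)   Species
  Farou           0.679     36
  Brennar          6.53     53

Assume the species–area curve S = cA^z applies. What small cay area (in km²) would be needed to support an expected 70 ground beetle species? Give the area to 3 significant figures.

33.3 km²

z = ln(53/36) / ln(6.53/0.679) = 0.3868 / 2.2635 = 0.1709
c = 36 / 0.679^0.1709 = 36 / 0.936 = 38.46
A = (70/38.46)^(1/0.1709) ⇒ ln A = ln(1.82)/0.1709 = 3.5046
A = e^3.5046 ≈ 33.27 km²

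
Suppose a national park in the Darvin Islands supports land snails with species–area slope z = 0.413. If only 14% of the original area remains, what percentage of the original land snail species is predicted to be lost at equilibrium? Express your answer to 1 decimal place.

55.6%

S_new/S_old = (A_new/A_old)^z = 0.14^0.413
= exp(0.413 × ln 0.14) = exp(0.413 × -1.9661) = exp(-0.8120) ≈ 0.444
Fraction lost = 1 − 0.444 = 0.556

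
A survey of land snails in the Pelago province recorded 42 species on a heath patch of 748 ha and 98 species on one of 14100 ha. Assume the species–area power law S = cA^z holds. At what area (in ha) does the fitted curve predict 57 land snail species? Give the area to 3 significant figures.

z = ln(98/42) / ln(14100/748) = 0.8473 / 2.9365 = 0.2885
c = 42 / 748^0.2885 = 42 / 6.749 = 6.223
A = (57/6.223)^(1/0.2885) ⇒ ln A = ln(9.159)/0.2885 = 7.6758
A = e^7.6758 ≈ 2156 ha

2160 ha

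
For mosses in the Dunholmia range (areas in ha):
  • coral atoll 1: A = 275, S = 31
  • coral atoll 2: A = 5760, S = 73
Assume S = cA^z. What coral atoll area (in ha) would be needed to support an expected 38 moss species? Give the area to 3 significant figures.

567 ha

z = ln(73/31) / ln(5760/275) = 0.8565 / 3.0419 = 0.2816
c = 31 / 275^0.2816 = 31 / 4.862 = 6.376
A = (38/6.376)^(1/0.2816) ⇒ ln A = ln(5.96)/0.2816 = 6.3399
A = e^6.3399 ≈ 566.7 ha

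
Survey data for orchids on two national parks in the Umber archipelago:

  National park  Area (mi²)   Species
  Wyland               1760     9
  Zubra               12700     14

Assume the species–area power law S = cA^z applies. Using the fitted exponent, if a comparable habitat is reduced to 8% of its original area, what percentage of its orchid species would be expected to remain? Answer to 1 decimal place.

56.9%

z = ln(14/9) / ln(12700/1760) = 0.4418 / 1.9763 = 0.2236
S_new/S_old = (A_new/A_old)^z = 0.08^0.2236 = exp(0.2236 × -2.5257) = 0.5685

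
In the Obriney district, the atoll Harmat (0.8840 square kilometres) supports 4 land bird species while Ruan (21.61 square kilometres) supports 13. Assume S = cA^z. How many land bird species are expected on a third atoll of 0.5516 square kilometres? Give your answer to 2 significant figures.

3.4

z = ln(13/4) / ln(21.61/0.884) = 1.1787 / 3.1965 = 0.3687
c = 4 / 0.884^0.3687 = 4 / 0.9556 = 4.186
S₃ = 4.186 × 0.5516^0.3687 = 4.186 × 0.803 ≈ 3.361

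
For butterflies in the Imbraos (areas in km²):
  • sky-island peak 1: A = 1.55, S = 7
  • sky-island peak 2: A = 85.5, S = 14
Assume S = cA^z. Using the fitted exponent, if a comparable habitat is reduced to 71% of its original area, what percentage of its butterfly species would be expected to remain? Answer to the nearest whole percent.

94%

z = ln(14/7) / ln(85.5/1.55) = 0.6931 / 4.0103 = 0.1728
S_new/S_old = (A_new/A_old)^z = 0.71^0.1728 = exp(0.1728 × -0.3425) = 0.9425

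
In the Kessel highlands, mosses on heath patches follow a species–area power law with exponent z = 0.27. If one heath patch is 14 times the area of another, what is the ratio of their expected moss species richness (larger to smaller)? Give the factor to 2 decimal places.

S₂/S₁ = (A₂/A₁)^z = 14^0.27
ln(S₂/S₁) = 0.27 × ln 14 = 0.27 × 2.6391 = 0.7125
S₂/S₁ = e^0.7125 ≈ 2.039

2.04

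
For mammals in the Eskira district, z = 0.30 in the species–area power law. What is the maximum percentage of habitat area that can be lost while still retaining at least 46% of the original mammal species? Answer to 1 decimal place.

92.5%

Need (A_new/A_old)^0.3 = 0.46, so A_new/A_old = 0.46^(1/0.3) = 0.46^3.333
ln(A_new/A_old) = ln 0.46 / 0.3 = -0.7765 / 0.3 = -2.5884
A_new/A_old = e^-2.5884 ≈ 0.07514
Fraction that can be lost = 1 − 0.07514 = 0.9249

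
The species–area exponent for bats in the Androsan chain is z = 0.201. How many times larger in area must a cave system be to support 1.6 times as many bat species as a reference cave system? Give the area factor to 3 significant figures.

(A₂/A₁)^0.201 = 1.6, so A₂/A₁ = 1.6^(1/0.201) = 1.6^4.975
ln(A₂/A₁) = ln 1.6 / 0.201 = 0.4700 / 0.201 = 2.3383
A₂/A₁ = e^2.3383 ≈ 10.36

10.4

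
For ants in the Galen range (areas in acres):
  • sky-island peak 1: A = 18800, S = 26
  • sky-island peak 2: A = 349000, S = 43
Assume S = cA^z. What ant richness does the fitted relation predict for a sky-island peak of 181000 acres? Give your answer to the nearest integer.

z = ln(43/26) / ln(349000/18800) = 0.5031 / 2.9212 = 0.1722
c = 26 / 18800^0.1722 = 26 / 5.446 = 4.774
S₃ = 4.774 × 181000^0.1722 = 4.774 × 8.044 ≈ 38.4

38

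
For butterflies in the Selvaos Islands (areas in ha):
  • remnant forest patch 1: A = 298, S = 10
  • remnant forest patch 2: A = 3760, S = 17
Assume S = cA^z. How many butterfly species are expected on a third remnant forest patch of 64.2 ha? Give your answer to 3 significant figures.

7.25

z = ln(17/10) / ln(3760/298) = 0.5306 / 2.5351 = 0.2093
c = 10 / 298^0.2093 = 10 / 3.295 = 3.035
S₃ = 3.035 × 64.2^0.2093 = 3.035 × 2.39 ≈ 7.252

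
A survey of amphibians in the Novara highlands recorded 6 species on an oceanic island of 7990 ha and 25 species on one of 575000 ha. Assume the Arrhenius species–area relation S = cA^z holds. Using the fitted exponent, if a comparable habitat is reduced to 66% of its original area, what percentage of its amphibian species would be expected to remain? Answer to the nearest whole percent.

87%

z = ln(25/6) / ln(575000/7990) = 1.4271 / 4.2762 = 0.3337
S_new/S_old = (A_new/A_old)^z = 0.66^0.3337 = exp(0.3337 × -0.4155) = 0.8705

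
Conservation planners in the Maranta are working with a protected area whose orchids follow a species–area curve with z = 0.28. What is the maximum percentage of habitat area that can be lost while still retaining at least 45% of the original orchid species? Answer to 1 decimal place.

94.2%

Need (A_new/A_old)^0.28 = 0.45, so A_new/A_old = 0.45^(1/0.28) = 0.45^3.571
ln(A_new/A_old) = ln 0.45 / 0.28 = -0.7985 / 0.28 = -2.8518
A_new/A_old = e^-2.8518 ≈ 0.05774
Fraction that can be lost = 1 − 0.05774 = 0.9423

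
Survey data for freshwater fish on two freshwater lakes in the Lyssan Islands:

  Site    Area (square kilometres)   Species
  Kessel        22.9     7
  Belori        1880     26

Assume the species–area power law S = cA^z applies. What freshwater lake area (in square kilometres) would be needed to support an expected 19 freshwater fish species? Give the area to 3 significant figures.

z = ln(26/7) / ln(1880/22.9) = 1.3122 / 4.4079 = 0.2977
c = 7 / 22.9^0.2977 = 7 / 2.54 = 2.756
A = (19/2.756)^(1/0.2977) ⇒ ln A = ln(6.894)/0.2977 = 6.4854
A = e^6.4854 ≈ 655.5 square kilometres

655 square kilometres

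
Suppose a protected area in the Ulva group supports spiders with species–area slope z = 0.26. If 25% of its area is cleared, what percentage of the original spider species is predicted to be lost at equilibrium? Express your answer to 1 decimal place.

S_new/S_old = (A_new/A_old)^z = 0.75^0.26
= exp(0.26 × ln 0.75) = exp(0.26 × -0.2877) = exp(-0.0748) ≈ 0.9279
Fraction lost = 1 − 0.9279 = 0.07207

7.2%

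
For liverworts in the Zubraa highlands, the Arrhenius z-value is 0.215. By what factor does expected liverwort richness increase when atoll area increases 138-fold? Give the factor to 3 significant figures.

2.88

S₂/S₁ = (A₂/A₁)^z = 138^0.215
ln(S₂/S₁) = 0.215 × ln 138 = 0.215 × 4.9273 = 1.0594
S₂/S₁ = e^1.0594 ≈ 2.885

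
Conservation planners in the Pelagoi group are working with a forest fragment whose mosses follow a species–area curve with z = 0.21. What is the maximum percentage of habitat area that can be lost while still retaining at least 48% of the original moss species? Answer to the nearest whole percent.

97%

Need (A_new/A_old)^0.21 = 0.48, so A_new/A_old = 0.48^(1/0.21) = 0.48^4.762
ln(A_new/A_old) = ln 0.48 / 0.21 = -0.7340 / 0.21 = -3.4951
A_new/A_old = e^-3.4951 ≈ 0.03035
Fraction that can be lost = 1 − 0.03035 = 0.9697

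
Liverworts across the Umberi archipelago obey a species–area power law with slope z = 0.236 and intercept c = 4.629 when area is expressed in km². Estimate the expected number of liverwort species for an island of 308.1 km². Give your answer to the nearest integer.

S = 4.629 × 308.1^0.236 = 4.629 × 3.867 ≈ 17.9

18 species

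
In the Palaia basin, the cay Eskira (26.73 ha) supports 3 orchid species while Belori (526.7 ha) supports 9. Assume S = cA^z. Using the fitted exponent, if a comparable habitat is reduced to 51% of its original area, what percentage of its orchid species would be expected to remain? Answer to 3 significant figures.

z = ln(9/3) / ln(526.7/26.73) = 1.0986 / 2.9808 = 0.3686
S_new/S_old = (A_new/A_old)^z = 0.51^0.3686 = exp(0.3686 × -0.6733) = 0.7802

78.0%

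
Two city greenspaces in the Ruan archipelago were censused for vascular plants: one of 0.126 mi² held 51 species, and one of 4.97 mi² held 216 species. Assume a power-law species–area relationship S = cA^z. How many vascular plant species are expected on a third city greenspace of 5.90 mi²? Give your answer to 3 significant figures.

231

z = ln(216/51) / ln(4.97/0.126) = 1.4435 / 3.6749 = 0.3928
c = 51 / 0.126^0.3928 = 51 / 0.4432 = 115.1
S₃ = 115.1 × 5.9^0.3928 = 115.1 × 2.008 ≈ 231.1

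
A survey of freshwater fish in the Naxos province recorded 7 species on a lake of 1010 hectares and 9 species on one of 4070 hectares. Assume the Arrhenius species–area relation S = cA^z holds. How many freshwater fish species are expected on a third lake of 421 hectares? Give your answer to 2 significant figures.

z = ln(9/7) / ln(4070/1010) = 0.2513 / 1.3937 = 0.1803
c = 7 / 1010^0.1803 = 7 / 3.481 = 2.011
S₃ = 2.011 × 421^0.1803 = 2.011 × 2.973 ≈ 5.978

6.0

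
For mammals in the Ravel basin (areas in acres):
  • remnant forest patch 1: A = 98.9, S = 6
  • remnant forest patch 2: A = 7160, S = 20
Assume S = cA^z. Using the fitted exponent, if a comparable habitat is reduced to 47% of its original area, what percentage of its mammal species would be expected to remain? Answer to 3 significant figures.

80.9%

z = ln(20/6) / ln(7160/98.9) = 1.2040 / 4.2822 = 0.2812
S_new/S_old = (A_new/A_old)^z = 0.47^0.2812 = exp(0.2812 × -0.7550) = 0.8087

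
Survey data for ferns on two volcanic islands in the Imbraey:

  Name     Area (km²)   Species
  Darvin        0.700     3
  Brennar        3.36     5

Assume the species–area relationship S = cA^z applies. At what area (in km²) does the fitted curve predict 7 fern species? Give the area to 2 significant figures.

z = ln(5/3) / ln(3.36/0.7) = 0.5108 / 1.5686 = 0.3257
c = 3 / 0.7^0.3257 = 3 / 0.8903 = 3.37
A = (7/3.37)^(1/0.3257) ⇒ ln A = ln(2.077)/0.3257 = 2.2452
A = e^2.2452 ≈ 9.442 km²

9.4 km²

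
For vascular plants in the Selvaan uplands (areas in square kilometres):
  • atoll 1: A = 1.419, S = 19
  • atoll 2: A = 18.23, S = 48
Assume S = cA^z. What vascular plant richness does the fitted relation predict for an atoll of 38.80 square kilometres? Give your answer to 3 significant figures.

63.1

z = ln(48/19) / ln(18.23/1.419) = 0.9268 / 2.5531 = 0.3630
c = 19 / 1.419^0.3630 = 19 / 1.135 = 16.73
S₃ = 16.73 × 38.8^0.3630 = 16.73 × 3.773 ≈ 63.14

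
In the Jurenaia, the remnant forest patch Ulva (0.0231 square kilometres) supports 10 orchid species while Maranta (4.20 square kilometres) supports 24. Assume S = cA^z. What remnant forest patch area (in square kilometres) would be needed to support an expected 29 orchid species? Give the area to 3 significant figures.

12.9 square kilometres

z = ln(24/10) / ln(4.2/0.0231) = 0.8755 / 5.2030 = 0.1683
c = 10 / 0.0231^0.1683 = 10 / 0.5305 = 18.85
A = (29/18.85)^(1/0.1683) ⇒ ln A = ln(1.538)/0.1683 = 2.5598
A = e^2.5598 ≈ 12.93 square kilometres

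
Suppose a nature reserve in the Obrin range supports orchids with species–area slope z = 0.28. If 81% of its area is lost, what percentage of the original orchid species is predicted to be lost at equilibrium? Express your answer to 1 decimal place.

37.2%

S_new/S_old = (A_new/A_old)^z = 0.19^0.28
= exp(0.28 × ln 0.19) = exp(0.28 × -1.6607) = exp(-0.4650) ≈ 0.6281
Fraction lost = 1 − 0.6281 = 0.3719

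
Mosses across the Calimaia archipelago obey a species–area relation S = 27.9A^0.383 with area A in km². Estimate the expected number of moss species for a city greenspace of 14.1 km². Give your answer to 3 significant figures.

S = 27.9 × 14.1^0.383
ln S = ln 27.9 + 0.383 × ln 14.1 = 3.3286 + 0.383 × 2.6462 = 4.3421
S = e^4.3421 ≈ 76.87

76.9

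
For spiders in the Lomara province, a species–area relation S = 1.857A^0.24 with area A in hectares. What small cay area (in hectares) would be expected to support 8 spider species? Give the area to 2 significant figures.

8 = 1.857 × A^0.24  ⇒  A^0.24 = 8/1.857 = 4.308
ln A = ln(4.308) / 0.24 = 1.4605 / 0.24 = 6.0853
A = e^6.0853 ≈ 439.4 hectares

440 hectares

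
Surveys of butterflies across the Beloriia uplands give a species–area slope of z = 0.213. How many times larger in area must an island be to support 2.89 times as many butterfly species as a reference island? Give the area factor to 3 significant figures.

(A₂/A₁)^0.213 = 2.89, so A₂/A₁ = 2.89^(1/0.213) = 2.89^4.695
ln(A₂/A₁) = ln 2.89 / 0.213 = 1.0613 / 0.213 = 4.9824
A₂/A₁ = e^4.9824 ≈ 145.8

146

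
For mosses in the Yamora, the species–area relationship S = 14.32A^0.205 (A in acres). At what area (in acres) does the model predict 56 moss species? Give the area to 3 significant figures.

56 = 14.32 × A^0.205  ⇒  A^0.205 = 56/14.32 = 3.911
ln A = ln(3.911) / 0.205 = 1.3637 / 0.205 = 6.6522
A = e^6.6522 ≈ 774.5 acres

774 acres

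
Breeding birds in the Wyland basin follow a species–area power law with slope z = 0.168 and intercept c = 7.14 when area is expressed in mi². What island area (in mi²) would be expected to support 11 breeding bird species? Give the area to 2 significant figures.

13 mi²

11 = 7.14 × A^0.168  ⇒  A^0.168 = 11/7.14 = 1.541
ln A = ln(1.541) / 0.168 = 0.4322 / 0.168 = 2.5725
A = e^2.5725 ≈ 13.1 mi²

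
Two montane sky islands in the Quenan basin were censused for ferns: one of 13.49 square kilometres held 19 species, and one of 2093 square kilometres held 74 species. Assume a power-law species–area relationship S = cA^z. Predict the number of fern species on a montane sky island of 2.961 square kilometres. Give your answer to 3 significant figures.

z = ln(74/19) / ln(2093/13.49) = 1.3596 / 5.0444 = 0.2695
c = 19 / 13.49^0.2695 = 19 / 2.016 = 9.423
S₃ = 9.423 × 2.961^0.2695 = 9.423 × 1.34 ≈ 12.63

12.6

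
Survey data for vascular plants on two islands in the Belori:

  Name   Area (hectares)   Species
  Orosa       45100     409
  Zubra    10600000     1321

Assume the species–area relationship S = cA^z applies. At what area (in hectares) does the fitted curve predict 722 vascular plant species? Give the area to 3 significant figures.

636000 hectares

z = ln(1321/409) / ln(10600000/45100) = 1.1724 / 5.4597 = 0.2147
c = 409 / 45100^0.2147 = 409 / 9.987 = 40.95
A = (722/40.95)^(1/0.2147) ⇒ ln A = ln(17.63)/0.2147 = 13.3631
A = e^13.3631 ≈ 636108 hectares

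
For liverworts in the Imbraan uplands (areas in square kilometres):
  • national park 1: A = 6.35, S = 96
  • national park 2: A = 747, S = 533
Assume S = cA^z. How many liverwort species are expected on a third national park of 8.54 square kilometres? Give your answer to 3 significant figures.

107

z = ln(533/96) / ln(747/6.35) = 1.7142 / 4.7676 = 0.3595
c = 96 / 6.35^0.3595 = 96 / 1.944 = 49.39
S₃ = 49.39 × 8.54^0.3595 = 49.39 × 2.162 ≈ 106.8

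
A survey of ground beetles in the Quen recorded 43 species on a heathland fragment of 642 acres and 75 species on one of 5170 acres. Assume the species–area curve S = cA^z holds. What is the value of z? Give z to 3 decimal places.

Taking logs: ln S = ln c + z ln A, so z = (ln S₂ − ln S₁)/(ln A₂ − ln A₁).
z = ln(75/43) / ln(5170/642) = ln(1.744) / ln(8.053) = 0.5563 / 2.0860 = 0.2667

0.267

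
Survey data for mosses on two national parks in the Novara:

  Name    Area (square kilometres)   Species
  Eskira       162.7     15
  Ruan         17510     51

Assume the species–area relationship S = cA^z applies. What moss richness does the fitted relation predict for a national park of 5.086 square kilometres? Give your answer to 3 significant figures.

z = ln(51/15) / ln(17510/162.7) = 1.2238 / 4.6786 = 0.2616
c = 15 / 162.7^0.2616 = 15 / 3.788 = 3.96
S₃ = 3.96 × 5.086^0.2616 = 3.96 × 1.53 ≈ 6.059

6.06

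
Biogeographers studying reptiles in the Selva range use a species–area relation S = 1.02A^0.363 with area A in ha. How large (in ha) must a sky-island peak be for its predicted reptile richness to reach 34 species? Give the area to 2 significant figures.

16000 ha

34 = 1.02 × A^0.363  ⇒  A^0.363 = 34/1.02 = 33.33
ln A = ln(33.33) / 0.363 = 3.5066 / 0.363 = 9.6599
A = e^9.6599 ≈ 15677 ha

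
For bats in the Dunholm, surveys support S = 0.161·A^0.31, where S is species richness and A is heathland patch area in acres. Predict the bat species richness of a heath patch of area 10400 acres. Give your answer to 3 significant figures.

S = 0.161 × 10400^0.31 = 0.161 × 17.59 ≈ 2.832

2.83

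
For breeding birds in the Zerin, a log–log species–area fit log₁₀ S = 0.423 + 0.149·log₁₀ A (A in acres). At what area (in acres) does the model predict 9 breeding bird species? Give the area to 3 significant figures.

9 = 2.649 × A^0.149  ⇒  A^0.149 = 9/2.649 = 3.398
ln A = ln(3.398) / 0.149 = 1.2232 / 0.149 = 8.2096
A = e^8.2096 ≈ 3676 acres

3680 acres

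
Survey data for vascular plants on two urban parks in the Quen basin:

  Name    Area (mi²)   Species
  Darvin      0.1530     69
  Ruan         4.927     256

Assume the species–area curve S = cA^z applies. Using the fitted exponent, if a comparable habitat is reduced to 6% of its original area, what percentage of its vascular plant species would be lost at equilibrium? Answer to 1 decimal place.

z = ln(256/69) / ln(4.927/0.153) = 1.3111 / 3.4720 = 0.3776
S_new/S_old = (A_new/A_old)^z = 0.06^0.3776 = exp(0.3776 × -2.8134) = 0.3456
Fraction lost = 1 − 0.3456 = 0.6544

65.4%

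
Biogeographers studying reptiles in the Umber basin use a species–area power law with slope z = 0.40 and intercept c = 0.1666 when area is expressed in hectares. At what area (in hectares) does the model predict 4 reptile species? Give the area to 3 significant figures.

2820 hectares

4 = 0.1666 × A^0.4  ⇒  A^0.4 = 4/0.1666 = 24.01
ln A = ln(24.01) / 0.4 = 3.1785 / 0.4 = 7.9461
A = e^7.9461 ≈ 2825 hectares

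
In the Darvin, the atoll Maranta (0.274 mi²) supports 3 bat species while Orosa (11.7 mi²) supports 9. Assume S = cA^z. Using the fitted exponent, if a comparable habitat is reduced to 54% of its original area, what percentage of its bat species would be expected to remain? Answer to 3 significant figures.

83.5%

z = ln(9/3) / ln(11.7/0.274) = 1.0986 / 3.7542 = 0.2926
S_new/S_old = (A_new/A_old)^z = 0.54^0.2926 = exp(0.2926 × -0.6162) = 0.835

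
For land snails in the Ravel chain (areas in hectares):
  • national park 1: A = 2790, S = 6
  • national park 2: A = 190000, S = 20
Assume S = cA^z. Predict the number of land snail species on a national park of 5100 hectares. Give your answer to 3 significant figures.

7.13

z = ln(20/6) / ln(190000/2790) = 1.2040 / 4.2210 = 0.2852
c = 6 / 2790^0.2852 = 6 / 9.612 = 0.6242
S₃ = 0.6242 × 5100^0.2852 = 0.6242 × 11.42 ≈ 7.126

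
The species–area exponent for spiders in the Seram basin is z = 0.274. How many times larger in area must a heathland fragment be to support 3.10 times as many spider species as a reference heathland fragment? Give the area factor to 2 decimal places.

(A₂/A₁)^0.274 = 3.1, so A₂/A₁ = 3.1^(1/0.274) = 3.1^3.65
ln(A₂/A₁) = ln 3.1 / 0.274 = 1.1314 / 0.274 = 4.1292
A₂/A₁ = e^4.1292 ≈ 62.13

62.13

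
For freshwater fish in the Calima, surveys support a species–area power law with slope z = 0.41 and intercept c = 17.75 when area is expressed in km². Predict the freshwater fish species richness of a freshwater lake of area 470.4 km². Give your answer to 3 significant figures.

221

S = 17.75 × 470.4^0.41
ln S = ln 17.75 + 0.41 × ln 470.4 = 2.8764 + 0.41 × 6.1536 = 5.3994
S = e^5.3994 ≈ 221.3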